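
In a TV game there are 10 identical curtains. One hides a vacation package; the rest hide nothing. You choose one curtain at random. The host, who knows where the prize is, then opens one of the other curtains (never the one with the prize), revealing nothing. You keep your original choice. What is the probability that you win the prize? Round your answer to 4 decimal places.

0.1000

The host can always open an empty curtain regardless of your choice, so this gives no information about your original curtain.
P(win by staying) = 1/10 ≈ 0.1000.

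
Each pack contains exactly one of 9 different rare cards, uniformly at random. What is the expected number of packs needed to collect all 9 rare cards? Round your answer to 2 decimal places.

After i distinct types are collected, each trial gives a new one with probability (9−i)/9, so the expected wait for the next new type is 9/(9−i).
E = 9/9 + 9/8 + 9/7 + 9/6 + 9/5 + 9/4 + 9/3 + 9/2 + 9/1 = 7129/280 ≈ 25.46.

25.46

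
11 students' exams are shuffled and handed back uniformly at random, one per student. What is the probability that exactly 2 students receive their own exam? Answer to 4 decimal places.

0.1839

Choose which 2 of the 11 are fixed: C(11,2) = 55 ways.
The remaining 9 must have no fixed point: D(9) = 133496.
P = 55·133496/39916800 = 16687/90720 ≈ 0.1839.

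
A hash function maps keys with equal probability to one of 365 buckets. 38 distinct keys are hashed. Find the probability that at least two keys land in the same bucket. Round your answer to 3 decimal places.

0.864

It's easier to compute the probability that all 38 are distinct.
P(all distinct) = 365/365 · 364/365 · ··· · 328/365 ≈ 0.136.
So the probability of at least one match is 1 − 0.136 = 0.864.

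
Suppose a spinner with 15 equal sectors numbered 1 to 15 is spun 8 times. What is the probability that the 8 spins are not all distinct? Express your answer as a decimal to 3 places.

0.899

P(all 8 different) = 15/15 · 14/15 · ··· · 8/15 ≈ 0.101.
P(at least two equal) = 1 − 0.101 = 0.899.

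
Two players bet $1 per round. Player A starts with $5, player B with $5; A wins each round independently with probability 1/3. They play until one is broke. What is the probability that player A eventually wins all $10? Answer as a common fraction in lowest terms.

1/33

Let r = q/p = (2/3)/(1/3) = 2. The recurrence P(i) = p·P(i+1) + q·P(i−1) with P(0)=0, P(10)=1 gives P(i) = (1 − r^i)/(1 − r^10).
P(5) = (1 − (2)^5) / (1 − (2)^10) = 1/33.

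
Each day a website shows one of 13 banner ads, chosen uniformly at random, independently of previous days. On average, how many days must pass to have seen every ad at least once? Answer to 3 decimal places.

After i distinct types are collected, each trial gives a new one with probability (13−i)/13, so the expected wait for the next new type is 13/(13−i).
E = 13/13 + 13/12 + 13/11 + 13/10 + 13/9 + 13/8 + 13/7 + 13/6 + 13/5 + 13/4 + 13/3 + 13/2 + 13/1 = 1145993/27720 ≈ 41.342.

41.342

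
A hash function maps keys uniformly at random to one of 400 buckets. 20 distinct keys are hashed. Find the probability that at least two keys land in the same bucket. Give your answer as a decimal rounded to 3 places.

It's easier to compute the probability that all 20 are distinct.
P(all distinct) = 400/400 · 399/400 · ··· · 381/400 ≈ 0.617.
So the probability of at least one match is 1 − 0.617 = 0.383.

0.383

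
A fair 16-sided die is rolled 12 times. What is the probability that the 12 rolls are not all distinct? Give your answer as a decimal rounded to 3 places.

0.997

P(all 12 different) = 16/16 · 15/16 · ··· · 5/16 ≈ 0.003.
P(at least two equal) = 1 − 0.003 = 0.997.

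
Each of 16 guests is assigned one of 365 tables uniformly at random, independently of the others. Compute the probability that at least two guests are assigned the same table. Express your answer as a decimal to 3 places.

0.284

It's easier to compute the probability that all 16 are distinct.
P(all distinct) = 365/365 · 364/365 · ··· · 350/365 ≈ 0.716.
So the probability of at least one match is 1 − 0.716 = 0.284.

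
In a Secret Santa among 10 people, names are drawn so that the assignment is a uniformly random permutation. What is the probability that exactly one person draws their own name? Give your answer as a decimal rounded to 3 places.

Choose which one is fixed: C(10,1) = 10 ways.
The remaining 9 must have no fixed point: D(9) = 133496.
P = 10·133496/3628800 = 16687/45360 ≈ 0.368.

0.368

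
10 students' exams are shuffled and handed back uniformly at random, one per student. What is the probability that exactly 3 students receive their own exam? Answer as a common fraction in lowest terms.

103/1680

Choose which 3 of the 10 are fixed: C(10,3) = 120 ways.
The remaining 7 must have no fixed point: D(7) = 1854.
P = 120·1854/3628800 = 103/1680.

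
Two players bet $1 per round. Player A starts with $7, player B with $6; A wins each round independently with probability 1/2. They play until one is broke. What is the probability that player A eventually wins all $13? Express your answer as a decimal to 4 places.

With a fair step, P(i) = ½P(i−1) + ½P(i+1) with P(0)=0, P(13)=1 has the linear solution P(i) = i/13.
P(7) = 7/13 ≈ 0.5385.

0.5385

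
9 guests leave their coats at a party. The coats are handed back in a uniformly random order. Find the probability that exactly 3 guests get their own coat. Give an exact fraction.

Choose which 3 of the 9 are fixed: C(9,3) = 84 ways.
The remaining 6 must have no fixed point: D(6) = 265.
P = 84·265/362880 = 53/864.

53/864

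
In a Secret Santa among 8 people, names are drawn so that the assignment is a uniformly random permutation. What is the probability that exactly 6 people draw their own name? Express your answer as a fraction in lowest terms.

Choose which 6 of the 8 are fixed: C(8,6) = 28 ways.
The remaining 2 must have no fixed point: D(2) = 1.
P = 28·1/40320 = 1/1440.

1/1440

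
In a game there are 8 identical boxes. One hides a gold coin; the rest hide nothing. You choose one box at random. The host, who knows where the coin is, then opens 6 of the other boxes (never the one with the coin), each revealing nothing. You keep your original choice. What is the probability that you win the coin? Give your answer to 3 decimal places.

The host can always open 6 empty boxes regardless of your choice, so the reveals give no information about your original box.
P(win by staying) = 1/8 ≈ 0.125.

0.125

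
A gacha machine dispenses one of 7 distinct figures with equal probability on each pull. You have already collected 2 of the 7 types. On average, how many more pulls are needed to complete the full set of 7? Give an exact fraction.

959/60

Starting from 2 distinct types, each trial gives a new one with probability (7−i)/7 when i types are held, so the wait for the next new type is 7/(7−i).
E = 7/5 + 7/4 + 7/3 + 7/2 + 7/1 = 959/60.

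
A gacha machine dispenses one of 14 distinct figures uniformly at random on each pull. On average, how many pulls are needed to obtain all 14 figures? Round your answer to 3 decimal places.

After i distinct types are collected, each trial gives a new one with probability (14−i)/14, so the expected wait for the next new type is 14/(14−i).
E = 14/14 + 14/13 + 14/12 + 14/11 + 14/10 + 14/9 + 14/8 + 14/7 + 14/6 + 14/5 + 14/4 + 14/3 + 14/2 + 14/1 = 1171733/25740 ≈ 45.522.

45.522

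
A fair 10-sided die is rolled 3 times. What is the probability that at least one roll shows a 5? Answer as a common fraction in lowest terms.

271/1000

P(no roll shows a 5) = (9/10)^3 = 729/1000.
P(at least one) = 1 − 729/1000 = 271/1000.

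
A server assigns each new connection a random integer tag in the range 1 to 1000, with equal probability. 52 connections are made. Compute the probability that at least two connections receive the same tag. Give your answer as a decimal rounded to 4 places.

0.7406

It's easier to compute the probability that all 52 are distinct.
P(all distinct) = 1000/1000 · 999/1000 · ··· · 949/1000 ≈ 0.2594.
So the probability of at least one match is 1 − 0.2594 = 0.7406.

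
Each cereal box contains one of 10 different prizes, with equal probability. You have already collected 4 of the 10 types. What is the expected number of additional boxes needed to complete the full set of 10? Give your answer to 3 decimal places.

Starting from 4 distinct types, each trial gives a new one with probability (10−i)/10 when i types are held, so the wait for the next new type is 10/(10−i).
E = 10/6 + 10/5 + 10/4 + 10/3 + 10/2 + 10/1 = 49/2 ≈ 24.500.

24.500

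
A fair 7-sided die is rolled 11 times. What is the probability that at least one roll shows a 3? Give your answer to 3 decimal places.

0.817

P(no roll shows a 3) = (6/7)^11 ≈ 0.183.
P(at least one) = 1 − 0.183 = 0.817.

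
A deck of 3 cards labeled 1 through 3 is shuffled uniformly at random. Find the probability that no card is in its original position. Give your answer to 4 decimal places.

This is the derangement probability: permutations of 3 with no fixed point.
D(3) = 3! · (1 − 1/1! + 1/2! − ··· + (−1)^3/3!) = 2.
P = 2/6 = 1/3 ≈ 0.3333.

0.3333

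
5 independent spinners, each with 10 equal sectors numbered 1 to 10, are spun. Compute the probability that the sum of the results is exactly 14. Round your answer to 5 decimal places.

0.00715

There are 10^5 = 100000 equally likely outcomes.
The number of ordered 5-tuples from {1,…,10} summing to 14 is 715.
P(sum = 14) = 715/100000 = 143/20000 ≈ 0.00715.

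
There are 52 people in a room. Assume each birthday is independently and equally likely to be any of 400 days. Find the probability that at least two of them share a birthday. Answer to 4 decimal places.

0.9688

It's easier to compute the probability that all 52 are distinct.
P(all distinct) = 400/400 · 399/400 · ··· · 349/400 ≈ 0.0312.
So the probability of at least one match is 1 − 0.0312 = 0.9688.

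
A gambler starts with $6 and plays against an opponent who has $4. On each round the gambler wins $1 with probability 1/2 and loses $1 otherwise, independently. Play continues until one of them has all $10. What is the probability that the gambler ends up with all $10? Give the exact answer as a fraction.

With a fair step, P(i) = ½P(i−1) + ½P(i+1) with P(0)=0, P(10)=1 has the linear solution P(i) = i/10.
P(6) = 6/10 = 3/5.

3/5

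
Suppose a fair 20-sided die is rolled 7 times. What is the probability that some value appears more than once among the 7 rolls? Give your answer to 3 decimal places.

0.695

P(all 7 different) = 20/20 · 19/20 · ··· · 14/20 ≈ 0.305.
P(at least two equal) = 1 − 0.305 = 0.695.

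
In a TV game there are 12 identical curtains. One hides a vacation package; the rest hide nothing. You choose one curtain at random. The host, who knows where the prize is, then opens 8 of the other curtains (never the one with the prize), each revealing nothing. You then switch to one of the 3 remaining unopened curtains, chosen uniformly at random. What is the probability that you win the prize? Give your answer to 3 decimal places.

0.306

Your original curtain holds the prize with probability 1/12, so the other 11 collectively hold it with probability 11/12.
The host can always find 8 empty curtains to open, so the reveals don't change that 11/12; it is now spread over the 3 remaining unopened curtains.
P(win by switching) = (11/12) · (1/3) = 11/36 ≈ 0.306.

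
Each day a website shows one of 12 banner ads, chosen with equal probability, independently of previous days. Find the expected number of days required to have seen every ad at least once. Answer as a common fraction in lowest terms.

After i distinct types are collected, each trial gives a new one with probability (12−i)/12, so the expected wait for the next new type is 12/(12−i).
E = 12/12 + 12/11 + 12/10 + 12/9 + 12/8 + 12/7 + 12/6 + 12/5 + 12/4 + 12/3 + 12/2 + 12/1 = 86021/2310.

86021/2310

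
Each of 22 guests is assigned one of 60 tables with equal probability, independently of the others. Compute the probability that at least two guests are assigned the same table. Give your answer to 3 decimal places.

0.988

It's easier to compute the probability that all 22 are distinct.
P(all distinct) = 60/60 · 59/60 · ··· · 39/60 ≈ 0.012.
So the probability of at least one match is 1 − 0.012 = 0.988.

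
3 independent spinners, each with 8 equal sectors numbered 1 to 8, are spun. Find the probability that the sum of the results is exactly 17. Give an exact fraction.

9/128

There are 8^3 = 512 equally likely outcomes.
The number of ordered 3-tuples from {1,…,8} summing to 17 is 36.
P(sum = 17) = 36/512 = 9/128.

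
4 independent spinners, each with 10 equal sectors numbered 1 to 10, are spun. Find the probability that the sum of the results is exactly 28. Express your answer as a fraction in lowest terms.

There are 10^4 = 10000 equally likely outcomes.
The number of ordered 4-tuples from {1,…,10} summing to 28 is 415.
P(sum = 28) = 415/10000 = 83/2000.

83/2000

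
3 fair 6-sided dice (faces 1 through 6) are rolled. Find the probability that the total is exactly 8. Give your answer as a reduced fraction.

7/72

There are 6^3 = 216 equally likely outcomes.
The number of ordered 3-tuples from {1,…,6} summing to 8 is 21.
P(sum = 8) = 21/216 = 7/72.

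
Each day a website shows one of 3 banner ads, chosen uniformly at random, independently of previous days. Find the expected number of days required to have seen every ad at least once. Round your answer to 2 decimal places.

After i distinct types are collected, each trial gives a new one with probability (3−i)/3, so the expected wait for the next new type is 3/(3−i).
E = 3/3 + 3/2 + 3/1 = 11/2 ≈ 5.50.

5.50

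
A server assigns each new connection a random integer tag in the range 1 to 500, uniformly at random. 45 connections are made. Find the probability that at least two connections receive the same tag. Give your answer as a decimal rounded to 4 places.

0.8702

It's easier to compute the probability that all 45 are distinct.
P(all distinct) = 500/500 · 499/500 · ··· · 456/500 ≈ 0.1298.
So the probability of at least one match is 1 − 0.1298 = 0.8702.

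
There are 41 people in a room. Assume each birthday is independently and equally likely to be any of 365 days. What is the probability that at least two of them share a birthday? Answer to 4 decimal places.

It's easier to compute the probability that all 41 are distinct.
P(all distinct) = 365/365 · 364/365 · ··· · 325/365 ≈ 0.0968.
So the probability of at least one match is 1 − 0.0968 = 0.9032.

0.9032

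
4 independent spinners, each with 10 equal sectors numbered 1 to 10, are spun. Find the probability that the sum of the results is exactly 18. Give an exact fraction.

There are 10^4 = 10000 equally likely outcomes.
The number of ordered 4-tuples from {1,…,10} summing to 18 is 540.
P(sum = 18) = 540/10000 = 27/500.

27/500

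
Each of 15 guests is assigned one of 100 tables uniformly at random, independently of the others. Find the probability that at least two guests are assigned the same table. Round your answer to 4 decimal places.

0.6687

It's easier to compute the probability that all 15 are distinct.
P(all distinct) = 100/100 · 99/100 · ··· · 86/100 ≈ 0.3313.
So the probability of at least one match is 1 − 0.3313 = 0.6687.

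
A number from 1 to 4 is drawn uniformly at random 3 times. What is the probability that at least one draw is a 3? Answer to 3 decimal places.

P(no draw is a 3) = (3/4)^3 ≈ 0.422.
P(at least one) = 1 − 0.422 = 0.578.

0.578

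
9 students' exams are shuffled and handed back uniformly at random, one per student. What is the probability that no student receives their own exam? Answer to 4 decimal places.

0.3679

This is the derangement probability: permutations of 9 with no fixed point.
D(9) = 9! · (1 − 1/1! + 1/2! − ··· + (−1)^9/9!) = 133496.
P = 133496/362880 = 16687/45360 ≈ 0.3679.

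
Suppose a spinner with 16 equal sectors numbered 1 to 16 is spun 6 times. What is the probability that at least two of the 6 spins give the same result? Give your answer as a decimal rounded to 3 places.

P(all 6 different) = 16/16 · 15/16 · ··· · 11/16 ≈ 0.344.
P(at least two equal) = 1 − 0.344 = 0.656.

0.656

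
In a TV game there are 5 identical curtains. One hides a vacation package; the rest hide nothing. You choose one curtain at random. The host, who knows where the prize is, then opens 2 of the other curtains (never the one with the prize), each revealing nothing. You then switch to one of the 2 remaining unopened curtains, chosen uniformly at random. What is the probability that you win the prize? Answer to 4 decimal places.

0.4000

Your original curtain holds the prize with probability 1/5, so the other 4 collectively hold it with probability 4/5.
The host can always find 2 empty curtains to open, so the reveals don't change that 4/5; it is now spread over the 2 remaining unopened curtains.
P(win by switching) = (4/5) · (1/2) = 2/5 ≈ 0.4000.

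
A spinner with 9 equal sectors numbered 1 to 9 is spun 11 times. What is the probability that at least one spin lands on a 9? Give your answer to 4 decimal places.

P(no spin lands on a 9) = (8/9)^11 ≈ 0.2737.
P(at least one) = 1 − 0.2737 = 0.7263.

0.7263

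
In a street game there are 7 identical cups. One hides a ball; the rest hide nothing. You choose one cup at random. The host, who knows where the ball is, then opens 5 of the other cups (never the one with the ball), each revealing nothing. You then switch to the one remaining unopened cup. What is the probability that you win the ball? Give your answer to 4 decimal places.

Your original cup holds the ball with probability 1/7, so the other 6 collectively hold it with probability 6/7.
The host can always find 5 empty cups to open, so the reveals don't change that 6/7; it is now spread over the 1 remaining unopened cup.
P(win by switching) = (6/7) · (1/1) = 6/7 ≈ 0.8571.

0.8571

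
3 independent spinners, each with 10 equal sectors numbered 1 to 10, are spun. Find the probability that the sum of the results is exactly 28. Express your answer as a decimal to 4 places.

There are 10^3 = 1000 equally likely outcomes.
The number of ordered 3-tuples from {1,…,10} summing to 28 is 6.
P(sum = 28) = 6/1000 = 3/500 ≈ 0.0060.

0.0060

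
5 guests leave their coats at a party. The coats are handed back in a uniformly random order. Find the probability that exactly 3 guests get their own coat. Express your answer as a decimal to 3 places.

Choose which 3 of the 5 are fixed: C(5,3) = 10 ways.
The remaining 2 must have no fixed point: D(2) = 1.
P = 10·1/120 = 1/12 ≈ 0.083.

0.083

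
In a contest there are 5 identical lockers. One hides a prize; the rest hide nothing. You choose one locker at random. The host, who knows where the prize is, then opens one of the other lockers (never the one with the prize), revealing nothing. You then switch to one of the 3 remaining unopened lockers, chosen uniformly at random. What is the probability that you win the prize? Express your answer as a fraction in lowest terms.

4/15

Your original locker holds the prize with probability 1/5, so the other 4 collectively hold it with probability 4/5.
The host can always find an empty locker to open, so this doesn't change that 4/5; it is now spread over the 3 remaining unopened lockers.
P(win by switching) = (4/5) · (1/3) = 4/15.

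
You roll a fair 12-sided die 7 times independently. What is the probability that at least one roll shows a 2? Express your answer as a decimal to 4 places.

P(no roll shows a 2) = (11/12)^7 ≈ 0.5439.
P(at least one) = 1 − 0.5439 = 0.4561.

0.4561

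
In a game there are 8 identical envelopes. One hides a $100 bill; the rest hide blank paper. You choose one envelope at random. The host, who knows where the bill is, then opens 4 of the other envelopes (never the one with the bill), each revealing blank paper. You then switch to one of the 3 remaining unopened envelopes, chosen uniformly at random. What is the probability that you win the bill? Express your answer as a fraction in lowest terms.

7/24

Your original envelope holds the bill with probability 1/8, so the other 7 collectively hold it with probability 7/8.
The host can always find 4 empty envelopes to open, so the reveals don't change that 7/8; it is now spread over the 3 remaining unopened envelopes.
P(win by switching) = (7/8) · (1/3) = 7/24.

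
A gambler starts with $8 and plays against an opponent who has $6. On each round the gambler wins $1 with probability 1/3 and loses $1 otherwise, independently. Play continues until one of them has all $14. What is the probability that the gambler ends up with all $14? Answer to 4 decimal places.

Let r = q/p = (2/3)/(1/3) = 2. The recurrence P(i) = p·P(i+1) + q·P(i−1) with P(0)=0, P(14)=1 gives P(i) = (1 − r^i)/(1 − r^14).
P(8) = (1 − (2)^8) / (1 − (2)^14) = 85/5461 ≈ 0.0156.

0.0156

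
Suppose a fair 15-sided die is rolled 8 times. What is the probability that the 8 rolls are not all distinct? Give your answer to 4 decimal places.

0.8988

P(all 8 different) = 15/15 · 14/15 · ··· · 8/15 ≈ 0.1012.
P(at least two equal) = 1 − 0.1012 = 0.8988.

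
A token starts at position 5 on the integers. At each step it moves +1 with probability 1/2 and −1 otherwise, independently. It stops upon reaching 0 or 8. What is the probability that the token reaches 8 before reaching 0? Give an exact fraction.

5/8

With a fair step, P(i) = ½P(i−1) + ½P(i+1) with P(0)=0, P(8)=1 has the linear solution P(i) = i/8.
P(5) = 5/8.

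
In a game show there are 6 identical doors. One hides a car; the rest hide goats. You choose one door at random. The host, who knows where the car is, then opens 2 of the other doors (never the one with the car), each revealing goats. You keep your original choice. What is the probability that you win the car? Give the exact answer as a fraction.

1/6

The host can always open 2 empty doors regardless of your choice, so the reveals give no information about your original door.
P(win by staying) = 1/6.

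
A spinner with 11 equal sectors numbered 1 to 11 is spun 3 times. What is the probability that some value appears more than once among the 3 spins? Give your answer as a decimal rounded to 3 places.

0.256

P(all 3 different) = 11/11 · 10/11 · ··· · 9/11 ≈ 0.744.
P(at least two equal) = 1 − 0.744 = 0.256.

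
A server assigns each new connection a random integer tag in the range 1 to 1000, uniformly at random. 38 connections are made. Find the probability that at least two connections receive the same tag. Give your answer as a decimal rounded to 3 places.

It's easier to compute the probability that all 38 are distinct.
P(all distinct) = 1000/1000 · 999/1000 · ··· · 963/1000 ≈ 0.491.
So the probability of at least one match is 1 − 0.491 = 0.509.

0.509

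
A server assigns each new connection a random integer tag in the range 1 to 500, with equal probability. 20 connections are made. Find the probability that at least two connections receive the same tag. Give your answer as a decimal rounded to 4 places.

It's easier to compute the probability that all 20 are distinct.
P(all distinct) = 500/500 · 499/500 · ··· · 481/500 ≈ 0.6804.
So the probability of at least one match is 1 − 0.6804 = 0.3196.

0.3196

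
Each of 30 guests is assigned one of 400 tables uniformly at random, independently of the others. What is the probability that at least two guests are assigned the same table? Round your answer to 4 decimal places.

0.6722

It's easier to compute the probability that all 30 are distinct.
P(all distinct) = 400/400 · 399/400 · ··· · 371/400 ≈ 0.3278.
So the probability of at least one match is 1 − 0.3278 = 0.6722.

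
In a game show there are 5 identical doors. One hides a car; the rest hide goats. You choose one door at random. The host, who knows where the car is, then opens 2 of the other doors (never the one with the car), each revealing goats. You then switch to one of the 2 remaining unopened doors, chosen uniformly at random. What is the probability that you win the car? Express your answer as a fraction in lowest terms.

2/5

Your original door holds the car with probability 1/5, so the other 4 collectively hold it with probability 4/5.
The host can always find 2 empty doors to open, so the reveals don't change that 4/5; it is now spread over the 2 remaining unopened doors.
P(win by switching) = (4/5) · (1/2) = 2/5.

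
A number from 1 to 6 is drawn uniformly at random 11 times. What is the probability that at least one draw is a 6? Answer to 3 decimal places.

P(no draw is a 6) = (5/6)^11 ≈ 0.135.
P(at least one) = 1 − 0.135 = 0.865.

0.865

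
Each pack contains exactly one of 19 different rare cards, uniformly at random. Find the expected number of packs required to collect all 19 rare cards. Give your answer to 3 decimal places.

After i distinct types are collected, each trial gives a new one with probability (19−i)/19, so the expected wait for the next new type is 19/(19−i).
E = 19/19 + 19/18 + 19/17 + 19/16 + 19/15 + 19/14 + 19/13 + 19/12 + 19/11 + 19/10 + 19/9 + 19/8 + 19/7 + 19/6 + 19/5 + 19/4 + 19/3 + 19/2 + 19/1 = 275295799/4084080 ≈ 67.407.

67.407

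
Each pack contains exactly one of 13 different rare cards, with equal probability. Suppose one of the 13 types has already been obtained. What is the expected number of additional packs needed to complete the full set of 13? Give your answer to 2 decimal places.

Starting from 1 distinct type, each trial gives a new one with probability (13−i)/13 when i types are held, so the wait for the next new type is 13/(13−i).
E = 13/12 + 13/11 + 13/10 + 13/9 + 13/8 + 13/7 + 13/6 + 13/5 + 13/4 + 13/3 + 13/2 + 13/1 = 1118273/27720 ≈ 40.34.

40.34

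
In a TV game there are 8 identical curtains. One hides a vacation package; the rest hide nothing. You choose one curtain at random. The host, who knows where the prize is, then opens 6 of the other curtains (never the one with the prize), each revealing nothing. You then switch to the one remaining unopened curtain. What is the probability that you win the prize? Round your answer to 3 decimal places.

0.875

Your original curtain holds the prize with probability 1/8, so the other 7 collectively hold it with probability 7/8.
The host can always find 6 empty curtains to open, so the reveals don't change that 7/8; it is now spread over the 1 remaining unopened curtain.
P(win by switching) = (7/8) · (1/1) = 7/8 ≈ 0.875.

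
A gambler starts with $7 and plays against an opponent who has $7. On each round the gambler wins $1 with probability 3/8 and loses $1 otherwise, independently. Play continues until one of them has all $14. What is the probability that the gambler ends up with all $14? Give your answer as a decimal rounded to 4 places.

0.0272

Let r = q/p = (5/8)/(3/8) = 5/3. The recurrence P(i) = p·P(i+1) + q·P(i−1) with P(0)=0, P(14)=1 gives P(i) = (1 − r^i)/(1 − r^14).
P(7) = (1 − (5/3)^7) / (1 − (5/3)^14) = 2187/80312 ≈ 0.0272.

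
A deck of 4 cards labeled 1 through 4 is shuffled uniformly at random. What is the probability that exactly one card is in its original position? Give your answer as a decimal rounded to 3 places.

0.333

Choose which one is fixed: C(4,1) = 4 ways.
The remaining 3 must have no fixed point: D(3) = 2.
P = 4·2/24 = 1/3 ≈ 0.333.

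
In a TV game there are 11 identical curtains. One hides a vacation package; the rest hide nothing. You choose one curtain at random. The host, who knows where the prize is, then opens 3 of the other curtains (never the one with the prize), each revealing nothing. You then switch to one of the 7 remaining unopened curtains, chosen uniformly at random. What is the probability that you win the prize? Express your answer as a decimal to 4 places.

Your original curtain holds the prize with probability 1/11, so the other 10 collectively hold it with probability 10/11.
The host can always find 3 empty curtains to open, so the reveals don't change that 10/11; it is now spread over the 7 remaining unopened curtains.
P(win by switching) = (10/11) · (1/7) = 10/77 ≈ 0.1299.

0.1299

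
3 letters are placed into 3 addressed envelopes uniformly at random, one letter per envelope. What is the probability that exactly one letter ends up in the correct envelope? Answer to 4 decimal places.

Choose which one is fixed: C(3,1) = 3 ways.
The remaining 2 must have no fixed point: D(2) = 1.
P = 3·1/6 = 1/2 ≈ 0.5000.

0.5000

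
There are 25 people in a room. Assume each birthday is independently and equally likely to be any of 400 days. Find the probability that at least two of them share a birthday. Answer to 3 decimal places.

It's easier to compute the probability that all 25 are distinct.
P(all distinct) = 400/400 · 399/400 · ··· · 376/400 ≈ 0.465.
So the probability of at least one match is 1 − 0.465 = 0.535.

0.535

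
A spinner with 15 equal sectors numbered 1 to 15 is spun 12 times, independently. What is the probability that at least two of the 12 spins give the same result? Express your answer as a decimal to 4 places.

P(all 12 different) = 15/15 · 14/15 · ··· · 4/15 ≈ 0.0017.
P(at least two equal) = 1 − 0.0017 = 0.9983.

0.9983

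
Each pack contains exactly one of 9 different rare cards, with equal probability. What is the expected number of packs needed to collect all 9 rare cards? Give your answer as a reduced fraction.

7129/280

After i distinct types are collected, each trial gives a new one with probability (9−i)/9, so the expected wait for the next new type is 9/(9−i).
E = 9/9 + 9/8 + 9/7 + 9/6 + 9/5 + 9/4 + 9/3 + 9/2 + 9/1 = 7129/280.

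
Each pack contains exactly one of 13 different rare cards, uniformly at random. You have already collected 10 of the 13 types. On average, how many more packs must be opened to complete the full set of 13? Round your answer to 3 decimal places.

Starting from 10 distinct types, each trial gives a new one with probability (13−i)/13 when i types are held, so the wait for the next new type is 13/(13−i).
E = 13/3 + 13/2 + 13/1 = 143/6 ≈ 23.833.

23.833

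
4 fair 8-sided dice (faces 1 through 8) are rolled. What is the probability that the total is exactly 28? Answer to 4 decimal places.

0.0085

There are 8^4 = 4096 equally likely outcomes.
The number of ordered 4-tuples from {1,…,8} summing to 28 is 35.
P(sum = 28) = 35/4096 ≈ 0.0085.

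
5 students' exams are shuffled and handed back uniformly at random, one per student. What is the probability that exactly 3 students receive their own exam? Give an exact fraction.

Choose which 3 of the 5 are fixed: C(5,3) = 10 ways.
The remaining 2 must have no fixed point: D(2) = 1.
P = 10·1/120 = 1/12.

1/12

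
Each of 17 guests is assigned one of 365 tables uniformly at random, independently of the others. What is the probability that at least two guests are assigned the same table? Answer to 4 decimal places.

It's easier to compute the probability that all 17 are distinct.
P(all distinct) = 365/365 · 364/365 · ··· · 349/365 ≈ 0.6850.
So the probability of at least one match is 1 − 0.6850 = 0.3150.

0.3150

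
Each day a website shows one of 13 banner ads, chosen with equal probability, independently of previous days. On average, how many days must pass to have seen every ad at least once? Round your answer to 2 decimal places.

41.34

After i distinct types are collected, each trial gives a new one with probability (13−i)/13, so the expected wait for the next new type is 13/(13−i).
E = 13/13 + 13/12 + 13/11 + 13/10 + 13/9 + 13/8 + 13/7 + 13/6 + 13/5 + 13/4 + 13/3 + 13/2 + 13/1 = 1145993/27720 ≈ 41.34.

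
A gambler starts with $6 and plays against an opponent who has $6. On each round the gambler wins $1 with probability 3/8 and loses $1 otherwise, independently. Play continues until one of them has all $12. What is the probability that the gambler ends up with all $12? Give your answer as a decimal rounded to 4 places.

Let r = q/p = (5/8)/(3/8) = 5/3. The recurrence P(i) = p·P(i+1) + q·P(i−1) with P(0)=0, P(12)=1 gives P(i) = (1 − r^i)/(1 − r^12).
P(6) = (1 − (5/3)^6) / (1 − (5/3)^12) = 729/16354 ≈ 0.0446.

0.0446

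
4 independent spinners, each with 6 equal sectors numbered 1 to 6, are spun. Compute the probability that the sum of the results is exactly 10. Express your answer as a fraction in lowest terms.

There are 6^4 = 1296 equally likely outcomes.
The number of ordered 4-tuples from {1,…,6} summing to 10 is 80.
P(sum = 10) = 80/1296 = 5/81.

5/81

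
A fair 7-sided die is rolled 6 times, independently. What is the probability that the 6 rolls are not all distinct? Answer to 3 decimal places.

0.957

P(all 6 different) = 7/7 · 6/7 · ··· · 2/7 ≈ 0.043.
P(at least two equal) = 1 − 0.043 = 0.957.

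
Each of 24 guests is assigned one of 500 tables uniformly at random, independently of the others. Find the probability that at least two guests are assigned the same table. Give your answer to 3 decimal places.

0.429

It's easier to compute the probability that all 24 are distinct.
P(all distinct) = 500/500 · 499/500 · ··· · 477/500 ≈ 0.571.
So the probability of at least one match is 1 − 0.571 = 0.429.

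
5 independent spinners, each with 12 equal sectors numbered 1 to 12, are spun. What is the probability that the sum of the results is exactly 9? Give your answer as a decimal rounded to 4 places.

0.0003

There are 12^5 = 248832 equally likely outcomes.
The number of ordered 5-tuples from {1,…,12} summing to 9 is 70.
P(sum = 9) = 70/248832 = 35/124416 ≈ 0.0003.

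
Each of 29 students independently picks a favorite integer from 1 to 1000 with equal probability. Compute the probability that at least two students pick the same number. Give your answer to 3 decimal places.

0.336

It's easier to compute the probability that all 29 are distinct.
P(all distinct) = 1000/1000 · 999/1000 · ··· · 972/1000 ≈ 0.664.
So the probability of at least one match is 1 − 0.664 = 0.336.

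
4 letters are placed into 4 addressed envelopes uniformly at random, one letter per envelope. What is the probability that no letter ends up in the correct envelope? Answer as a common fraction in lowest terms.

This is the derangement probability: permutations of 4 with no fixed point.
D(4) = 4! · (1 − 1/1! + 1/2! − ··· + (−1)^4/4!) = 9.
P = 9/24 = 3/8.

3/8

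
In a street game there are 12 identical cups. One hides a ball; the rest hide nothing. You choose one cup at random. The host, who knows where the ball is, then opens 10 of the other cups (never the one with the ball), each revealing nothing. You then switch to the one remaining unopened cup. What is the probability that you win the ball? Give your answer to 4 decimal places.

Your original cup holds the ball with probability 1/12, so the other 11 collectively hold it with probability 11/12.
The host can always find 10 empty cups to open, so the reveals don't change that 11/12; it is now spread over the 1 remaining unopened cup.
P(win by switching) = (11/12) · (1/1) = 11/12 ≈ 0.9167.

0.9167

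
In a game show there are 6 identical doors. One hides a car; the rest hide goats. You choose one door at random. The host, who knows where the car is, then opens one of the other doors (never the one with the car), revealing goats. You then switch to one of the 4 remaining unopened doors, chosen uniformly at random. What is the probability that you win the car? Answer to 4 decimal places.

Your original door holds the car with probability 1/6, so the other 5 collectively hold it with probability 5/6.
The host can always find an empty door to open, so this doesn't change that 5/6; it is now spread over the 4 remaining unopened doors.
P(win by switching) = (5/6) · (1/4) = 5/24 ≈ 0.2083.

0.2083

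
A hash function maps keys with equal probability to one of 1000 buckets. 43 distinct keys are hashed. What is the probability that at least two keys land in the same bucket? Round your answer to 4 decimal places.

0.5999

It's easier to compute the probability that all 43 are distinct.
P(all distinct) = 1000/1000 · 999/1000 · ··· · 958/1000 ≈ 0.4001.
So the probability of at least one match is 1 − 0.4001 = 0.5999.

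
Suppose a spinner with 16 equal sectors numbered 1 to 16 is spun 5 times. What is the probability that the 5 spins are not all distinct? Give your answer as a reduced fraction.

4097/8192

P(all 5 different) = 16/16 · 15/16 · ··· · 12/16 = 4095/8192.
P(at least two equal) = 1 − 4095/8192 = 4097/8192.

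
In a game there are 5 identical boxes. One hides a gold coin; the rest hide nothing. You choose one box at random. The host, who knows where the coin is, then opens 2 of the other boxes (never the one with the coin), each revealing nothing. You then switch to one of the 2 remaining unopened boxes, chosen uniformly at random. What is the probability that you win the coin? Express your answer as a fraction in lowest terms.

Your original box holds the coin with probability 1/5, so the other 4 collectively hold it with probability 4/5.
The host can always find 2 empty boxes to open, so the reveals don't change that 4/5; it is now spread over the 2 remaining unopened boxes.
P(win by switching) = (4/5) · (1/2) = 2/5.

2/5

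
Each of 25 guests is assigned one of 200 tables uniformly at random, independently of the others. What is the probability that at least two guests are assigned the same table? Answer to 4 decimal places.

It's easier to compute the probability that all 25 are distinct.
P(all distinct) = 200/200 · 199/200 · ··· · 176/200 ≈ 0.2090.
So the probability of at least one match is 1 − 0.2090 = 0.7910.

0.7910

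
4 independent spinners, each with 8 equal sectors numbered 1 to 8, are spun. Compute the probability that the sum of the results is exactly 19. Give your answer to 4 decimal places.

0.0820

There are 8^4 = 4096 equally likely outcomes.
The number of ordered 4-tuples from {1,…,8} summing to 19 is 336.
P(sum = 19) = 336/4096 = 21/256 ≈ 0.0820.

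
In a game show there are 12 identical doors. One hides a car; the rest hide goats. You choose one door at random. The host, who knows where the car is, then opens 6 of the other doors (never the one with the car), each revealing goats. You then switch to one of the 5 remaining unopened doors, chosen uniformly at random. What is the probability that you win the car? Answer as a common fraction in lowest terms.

Your original door holds the car with probability 1/12, so the other 11 collectively hold it with probability 11/12.
The host can always find 6 empty doors to open, so the reveals don't change that 11/12; it is now spread over the 5 remaining unopened doors.
P(win by switching) = (11/12) · (1/5) = 11/60.

11/60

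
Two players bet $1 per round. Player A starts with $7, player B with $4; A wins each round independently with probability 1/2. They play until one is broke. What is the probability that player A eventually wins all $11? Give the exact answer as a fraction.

With a fair step, P(i) = ½P(i−1) + ½P(i+1) with P(0)=0, P(11)=1 has the linear solution P(i) = i/11.
P(7) = 7/11.

7/11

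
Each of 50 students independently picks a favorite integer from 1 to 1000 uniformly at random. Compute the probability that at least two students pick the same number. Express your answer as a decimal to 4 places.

0.7123

It's easier to compute the probability that all 50 are distinct.
P(all distinct) = 1000/1000 · 999/1000 · ··· · 951/1000 ≈ 0.2877.
So the probability of at least one match is 1 − 0.2877 = 0.7123.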